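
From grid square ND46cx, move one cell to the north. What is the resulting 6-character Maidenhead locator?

Latitude subsquare x = 23; +1 → 24, wraps to 0 = a, carry into square.
Latitude square 6; +1 → 7.
The longitude characters are unchanged.

ND47ca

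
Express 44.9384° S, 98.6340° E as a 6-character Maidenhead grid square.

Offset from 180°W / 90°S: lon 278.6340°, lat 45.0616°.
Field (20°×10°, letters A–R): lon ⌊278.6340/20⌋ = 13 → N; lat ⌊45.0616/10⌋ = 4 → E.
Square (2°×1°, digits 0–9): lon ⌊18.6340/2⌋ = 9; lat ⌊5.0616/1⌋ = 5.
Subsquare (5′×2.5′, letters a–x): lon ⌊0.6340/0.0833333⌋ = 7 → h; lat ⌊0.0616/0.0416667⌋ = 1 → b.

NE95hb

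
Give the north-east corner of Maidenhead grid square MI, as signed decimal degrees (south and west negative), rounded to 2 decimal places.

Field M=12, I=8: +12·20° lon, +8·10° lat → SW at lon 60°, lat -10°.
Cell spans 20° lon × 10° lat. NE corner is SW corner plus one full cell.
latitude 0.00, longitude 80.00.

0.00, 80.00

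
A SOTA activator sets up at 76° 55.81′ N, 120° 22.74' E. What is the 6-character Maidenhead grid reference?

Shift to the Maidenhead origin (180°W, 90°S): lon 300.3790, lat 166.9302.
Field (20°×10°, letters A–R): 300.3790/20 → 15 → P, 166.9302/10 → 16 → Q; chars PQ.
Square (2°×1°, digits 0–9): 0.3790/2 → 0, 6.9302/1 → 6; chars 06.
Subsquare (5′×2.5′, letters a–x): 0.3790/0.0833333 → 4 → e, 0.9302/0.0416667 → 22 → w; chars ew.

PQ06ew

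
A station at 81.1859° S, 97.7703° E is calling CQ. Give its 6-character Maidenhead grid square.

NA88vt

Shift to the Maidenhead origin (180°W, 90°S): lon 277.7703, lat 8.8141.
Field: lon ⌊277.7703/20⌋ = 13 → N; lat ⌊8.8141/10⌋ = 0 → A.
Square: lon ⌊17.7703/2⌋ = 8; lat ⌊8.8141/1⌋ = 8.
Subsquare: lon ⌊1.7703/0.0833333⌋ = 21 → v; lat ⌊0.8141/0.0416667⌋ = 19 → t.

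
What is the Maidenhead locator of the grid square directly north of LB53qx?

Latitude subsquare x = 23; +1 → 24, wraps to 0 = a, carry into square.
Latitude square 3; +1 → 4.
The longitude characters are unchanged.

LB54qa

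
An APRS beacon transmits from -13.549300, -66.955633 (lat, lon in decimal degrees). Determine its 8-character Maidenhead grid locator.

Offset from 180°W / 90°S: lon 113.04437°, lat 76.45070°.
Field (20°×10°, letters A–R): 113.04437/20 → 5 → F, 76.45070/10 → 7 → H; chars FH.
Square (2°×1°, digits 0–9): 13.04437/2 → 6, 6.45070/1 → 6; chars 66.
Subsquare (5′×2.5′, letters a–x): 1.04437/0.0833333 → 12 → m, 0.45070/0.0416667 → 10 → k; chars mk.
Extended square (30″×15″, digits 0–9): 0.04437/0.00833333 → 5, 0.03403/0.00416667 → 8; chars 58.

FH66mk58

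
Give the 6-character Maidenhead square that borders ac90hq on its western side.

Longitude subsquare h = 7; −1 → 6 = g.
The latitude characters are unchanged.

AC90gq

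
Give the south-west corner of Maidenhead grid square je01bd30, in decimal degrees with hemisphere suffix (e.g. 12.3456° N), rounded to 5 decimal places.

Field J=9, E=4: +9·20° lon, +4·10° lat → SW at lon 0°, lat -50°.
Square 0, 1: +0·2° lon, +1·1° lat → SW at lon 0°, lat -49°.
Subsquare b=1, d=3: +1·0.0833333° lon, +3·0.0416667° lat → SW at lon 0.0833333°, lat -48.875°.
Extended square 3, 0: +3·0.00833333° lon, +0·0.00416667° lat → SW at lon 0.108333°, lat -48.875°.
latitude 48.87500° S, longitude 0.10833° E.

48.87500° S, 0.10833° E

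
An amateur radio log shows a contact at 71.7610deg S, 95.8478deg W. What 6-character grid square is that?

EB28bf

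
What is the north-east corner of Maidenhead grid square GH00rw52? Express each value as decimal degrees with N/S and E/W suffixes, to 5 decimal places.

Field G=6, H=7: +6·20° lon, +7·10° lat → SW at lon -60°, lat -20°.
Square 0, 0: +0·2° lon, +0·1° lat → SW at lon -60°, lat -20°.
Subsquare r=17, w=22: +17·0.0833333° lon, +22·0.0416667° lat → SW at lon -58.5833°, lat -19.0833°.
Extended square 5, 2: +5·0.00833333° lon, +2·0.00416667° lat → SW at lon -58.5417°, lat -19.075°.
Cell spans 0.00833333° lon × 0.00416667° lat. NE corner is SW corner plus one full cell.
latitude 19.07083° S, longitude 58.53333° W.

19.07083° S, 58.53333° W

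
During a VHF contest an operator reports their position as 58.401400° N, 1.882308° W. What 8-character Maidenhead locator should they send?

IO98bj46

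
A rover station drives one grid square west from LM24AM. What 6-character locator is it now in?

Longitude subsquare a = 0; −1 → -1, wraps to 23 = x, carry into square.
Longitude square 2; −1 → 1.
The latitude characters are unchanged.

LM14xm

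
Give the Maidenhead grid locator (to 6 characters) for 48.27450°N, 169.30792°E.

Shift to the Maidenhead origin (180°W, 90°S): lon 349.3079, lat 138.2745.
Field: 349.3079/20 → 17 → R, 138.2745/10 → 13 → N; chars RN.
Square: 9.3079/2 → 4, 8.2745/1 → 8; chars 48.
Subsquare: 1.3079/0.0833333 → 15 → p, 0.2745/0.0416667 → 6 → g; chars pg.

RN48pg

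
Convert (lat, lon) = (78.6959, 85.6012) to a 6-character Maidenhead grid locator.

NQ28tq

Add 180° to longitude and 90° to latitude: 265.6012, 168.6959.
Field (20°×10°, letters A–R): lon ⌊265.6012/20⌋ = 13 → N; lat ⌊168.6959/10⌋ = 16 → Q.
Square (2°×1°, digits 0–9): lon ⌊5.6012/2⌋ = 2; lat ⌊8.6959/1⌋ = 8.
Subsquare (5′×2.5′, letters a–x): lon ⌊1.6012/0.0833333⌋ = 19 → t; lat ⌊0.6959/0.0416667⌋ = 16 → q.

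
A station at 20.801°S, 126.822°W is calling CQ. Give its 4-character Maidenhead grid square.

Shift to the Maidenhead origin (180°W, 90°S): lon 53.18, lat 69.20.
Field: lon ⌊53.18/20⌋ = 2 → C; lat ⌊69.20/10⌋ = 6 → G.
Square: lon ⌊13.18/2⌋ = 6; lat ⌊9.20/1⌋ = 9.

CG69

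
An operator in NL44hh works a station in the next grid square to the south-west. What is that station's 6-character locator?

NL44gg

Longitude subsquare h = 7; −1 → 6 = g.
Latitude subsquare h = 7; −1 → 6 = g.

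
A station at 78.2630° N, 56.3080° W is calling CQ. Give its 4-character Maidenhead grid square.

Add 180° to longitude and 90° to latitude: 123.69, 168.26.
Field: 123.69/20 → 6 → G, 168.26/10 → 16 → Q; chars GQ.
Square: 3.69/2 → 1, 8.26/1 → 8; chars 18.

GQ18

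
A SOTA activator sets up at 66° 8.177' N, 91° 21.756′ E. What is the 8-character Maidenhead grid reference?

NP56qd32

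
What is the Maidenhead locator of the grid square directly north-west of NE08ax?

Longitude subsquare a = 0; −1 → -1, wraps to 23 = x, carry into square.
Longitude square 0; −1 → -1, wraps to 9, carry into field.
Longitude field N = 13; −1 → 12 = M.
Latitude subsquare x = 23; +1 → 24, wraps to 0 = a, carry into square.
Latitude square 8; +1 → 9.

ME99xa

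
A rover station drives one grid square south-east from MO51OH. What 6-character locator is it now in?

Longitude subsquare o = 14; +1 → 15 = p.
Latitude subsquare h = 7; −1 → 6 = g.

MO51pg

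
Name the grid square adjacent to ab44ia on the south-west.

AB43hx

Longitude subsquare i = 8; −1 → 7 = h.
Latitude subsquare a = 0; −1 → -1, wraps to 23 = x, carry into square.
Latitude square 4; −1 → 3.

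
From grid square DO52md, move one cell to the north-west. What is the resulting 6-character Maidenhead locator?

DO52le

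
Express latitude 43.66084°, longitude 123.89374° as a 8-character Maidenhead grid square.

PN13wp78

Offset from 180°W / 90°S: lon 303.89374°, lat 133.66084°.
Field: 303.89374/20 → 15 → P, 133.66084/10 → 13 → N; chars PN.
Square: 3.89374/2 → 1, 3.66084/1 → 3; chars 13.
Subsquare: 1.89374/0.0833333 → 22 → w, 0.66084/0.0416667 → 15 → p; chars wp.
Extended square: 0.06041/0.00833333 → 7, 0.03584/0.00416667 → 8; chars 78.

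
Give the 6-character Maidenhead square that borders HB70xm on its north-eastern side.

Longitude subsquare x = 23; +1 → 24, wraps to 0 = a, carry into square.
Longitude square 7; +1 → 8.
Latitude subsquare m = 12; +1 → 13 = n.

HB80an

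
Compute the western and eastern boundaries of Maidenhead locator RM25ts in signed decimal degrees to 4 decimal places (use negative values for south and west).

Field R=17, M=12: +17·20° lon, +12·10° lat → SW at lon 160°, lat 30°.
Square 2, 5: +2·2° lon, +5·1° lat → SW at lon 164°, lat 35°.
Subsquare t=19, s=18: +19·0.0833333° lon, +18·0.0416667° lat → SW at lon 165.583°, lat 35.75°.
Cell spans 0.0833333° lon × 0.0416667° lat.
west 165.5833, east 165.6667.

165.5833, 165.6667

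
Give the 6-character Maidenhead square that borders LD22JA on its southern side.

LD21jx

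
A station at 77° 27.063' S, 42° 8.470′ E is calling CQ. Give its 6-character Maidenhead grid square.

LB12bn

Add 180° to longitude and 90° to latitude: 222.1412, 12.5490.
Field: lon ⌊222.1412/20⌋ = 11 → L; lat ⌊12.5490/10⌋ = 1 → B.
Square: lon ⌊2.1412/2⌋ = 1; lat ⌊2.5490/1⌋ = 2.
Subsquare: lon ⌊0.1412/0.0833333⌋ = 1 → b; lat ⌊0.5490/0.0416667⌋ = 13 → n.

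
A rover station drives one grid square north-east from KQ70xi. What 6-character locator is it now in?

Longitude subsquare x = 23; +1 → 24, wraps to 0 = a, carry into square.
Longitude square 7; +1 → 8.
Latitude subsquare i = 8; +1 → 9 = j.

KQ80aj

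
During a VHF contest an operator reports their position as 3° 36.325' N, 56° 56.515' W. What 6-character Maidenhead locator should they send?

Shift to the Maidenhead origin (180°W, 90°S): lon 123.0581, lat 93.6054.
Field: 123.0581/20 → 6 → G, 93.6054/10 → 9 → J; chars GJ.
Square: 3.0581/2 → 1, 3.6054/1 → 3; chars 13.
Subsquare: 1.0581/0.0833333 → 12 → m, 0.6054/0.0416667 → 14 → o; chars mo.

GJ13mo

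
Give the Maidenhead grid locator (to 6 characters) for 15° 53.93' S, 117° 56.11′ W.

DH14ac

Shift to the Maidenhead origin (180°W, 90°S): lon 62.0648, lat 74.1012.
Field (20°×10°, letters A–R): lon ⌊62.0648/20⌋ = 3 → D; lat ⌊74.1012/10⌋ = 7 → H.
Square (2°×1°, digits 0–9): lon ⌊2.0648/2⌋ = 1; lat ⌊4.1012/1⌋ = 4.
Subsquare (5′×2.5′, letters a–x): lon ⌊0.0648/0.0833333⌋ = 0 → a; lat ⌊0.1012/0.0416667⌋ = 2 → c.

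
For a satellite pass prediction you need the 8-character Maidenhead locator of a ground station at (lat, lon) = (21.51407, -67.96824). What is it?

FL61am33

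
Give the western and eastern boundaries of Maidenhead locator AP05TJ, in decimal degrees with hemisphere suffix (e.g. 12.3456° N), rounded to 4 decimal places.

178.4167° W, 178.3333° W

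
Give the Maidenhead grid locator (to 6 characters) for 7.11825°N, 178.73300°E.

Add 180° to longitude and 90° to latitude: 358.7330, 97.1183.
Field (20°×10°, letters A–R): lon ⌊358.7330/20⌋ = 17 → R; lat ⌊97.1183/10⌋ = 9 → J.
Square (2°×1°, digits 0–9): lon ⌊18.7330/2⌋ = 9; lat ⌊7.1183/1⌋ = 7.
Subsquare (5′×2.5′, letters a–x): lon ⌊0.7330/0.0833333⌋ = 8 → i; lat ⌊0.1183/0.0416667⌋ = 2 → c.

RJ97ic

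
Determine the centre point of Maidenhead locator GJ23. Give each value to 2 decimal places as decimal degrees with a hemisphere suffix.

Field G=6, J=9: +6·20° lon, +9·10° lat → SW at lon -60°, lat 0°.
Square 2, 3: +2·2° lon, +3·1° lat → SW at lon -56°, lat 3°.
Cell spans 2° lon × 1° lat. Centre is SW corner plus half of each.
latitude 3.50° N, longitude 55.00° W.

3.50° N, 55.00° W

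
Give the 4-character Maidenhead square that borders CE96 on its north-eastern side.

DE07

Longitude square 9; +1 → 10, wraps to 0, carry into field.
Longitude field C = 2; +1 → 3 = D.
Latitude square 6; +1 → 7.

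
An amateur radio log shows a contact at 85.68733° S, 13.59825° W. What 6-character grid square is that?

IA34eh

Shift to the Maidenhead origin (180°W, 90°S): lon 166.4017, lat 4.3127.
Field: lon ⌊166.4017/20⌋ = 8 → I; lat ⌊4.3127/10⌋ = 0 → A.
Square: lon ⌊6.4017/2⌋ = 3; lat ⌊4.3127/1⌋ = 4.
Subsquare: lon ⌊0.4017/0.0833333⌋ = 4 → e; lat ⌊0.3127/0.0416667⌋ = 7 → h.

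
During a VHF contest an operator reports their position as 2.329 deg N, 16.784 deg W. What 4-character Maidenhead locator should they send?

Shift to the Maidenhead origin (180°W, 90°S): lon 163.22, lat 92.33.
Field: lon ⌊163.22/20⌋ = 8 → I; lat ⌊92.33/10⌋ = 9 → J.
Square: lon ⌊3.22/2⌋ = 1; lat ⌊2.33/1⌋ = 2.

IJ12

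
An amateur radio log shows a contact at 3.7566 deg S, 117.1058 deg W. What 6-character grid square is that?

Offset from 180°W / 90°S: lon 62.8942°, lat 86.2434°.
Field (20°×10°, letters A–R): lon ⌊62.8942/20⌋ = 3 → D; lat ⌊86.2434/10⌋ = 8 → I.
Square (2°×1°, digits 0–9): lon ⌊2.8942/2⌋ = 1; lat ⌊6.2434/1⌋ = 6.
Subsquare (5′×2.5′, letters a–x): lon ⌊0.8942/0.0833333⌋ = 10 → k; lat ⌊0.2434/0.0416667⌋ = 5 → f.

DI16kf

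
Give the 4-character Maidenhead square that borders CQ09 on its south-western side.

Longitude square 0; −1 → -1, wraps to 9, carry into field.
Longitude field C = 2; −1 → 1 = B.
Latitude square 9; −1 → 8.

BQ98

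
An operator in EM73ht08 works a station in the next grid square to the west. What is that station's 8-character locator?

EM73gt98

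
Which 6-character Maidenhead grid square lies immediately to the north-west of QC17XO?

Longitude subsquare x = 23; −1 → 22 = w.
Latitude subsquare o = 14; +1 → 15 = p.

QC17wp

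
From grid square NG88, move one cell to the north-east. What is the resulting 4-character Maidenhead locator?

Longitude square 8; +1 → 9.
Latitude square 8; +1 → 9.

NG99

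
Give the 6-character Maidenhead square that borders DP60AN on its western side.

DP50xn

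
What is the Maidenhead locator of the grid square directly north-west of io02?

HO93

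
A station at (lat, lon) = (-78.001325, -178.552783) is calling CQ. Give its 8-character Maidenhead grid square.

Shift to the Maidenhead origin (180°W, 90°S): lon 1.44722, lat 11.99868.
Field (20°×10°, letters A–R): 1.44722/20 → 0 → A, 11.99868/10 → 1 → B; chars AB.
Square (2°×1°, digits 0–9): 1.44722/2 → 0, 1.99868/1 → 1; chars 01.
Subsquare (5′×2.5′, letters a–x): 1.44722/0.0833333 → 17 → r, 0.99868/0.0416667 → 23 → x; chars rx.
Extended square (30″×15″, digits 0–9): 0.03055/0.00833333 → 3, 0.04034/0.00416667 → 9; chars 39.

AB01rx39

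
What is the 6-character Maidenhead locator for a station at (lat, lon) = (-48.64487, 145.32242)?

QE21pi

Offset from 180°W / 90°S: lon 325.3224°, lat 41.3551°.
Field: lon ⌊325.3224/20⌋ = 16 → Q; lat ⌊41.3551/10⌋ = 4 → E.
Square: lon ⌊5.3224/2⌋ = 2; lat ⌊1.3551/1⌋ = 1.
Subsquare: lon ⌊1.3224/0.0833333⌋ = 15 → p; lat ⌊0.3551/0.0416667⌋ = 8 → i.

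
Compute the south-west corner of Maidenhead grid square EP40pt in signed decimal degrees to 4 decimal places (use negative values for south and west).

Field E=4, P=15: +4·20° lon, +15·10° lat → SW at lon -100°, lat 60°.
Square 4, 0: +4·2° lon, +0·1° lat → SW at lon -92°, lat 60°.
Subsquare p=15, t=19: +15·0.0833333° lon, +19·0.0416667° lat → SW at lon -90.75°, lat 60.7917°.
latitude 60.7917, longitude -90.7500.

60.7917, -90.7500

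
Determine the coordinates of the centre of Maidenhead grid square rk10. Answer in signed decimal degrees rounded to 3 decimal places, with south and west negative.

10.500, 163.000

Field R=17, K=10: +17·20° lon, +10·10° lat → SW at lon 160°, lat 10°.
Square 1, 0: +1·2° lon, +0·1° lat → SW at lon 162°, lat 10°.
Cell spans 2° lon × 1° lat. Centre is SW corner plus half of each.
latitude 10.500, longitude 163.000.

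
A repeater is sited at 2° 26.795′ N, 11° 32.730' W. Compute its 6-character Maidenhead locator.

IJ42fk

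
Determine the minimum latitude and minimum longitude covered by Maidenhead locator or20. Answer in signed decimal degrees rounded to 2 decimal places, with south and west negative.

80.00, 104.00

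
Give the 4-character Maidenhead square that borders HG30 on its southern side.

HF39

Latitude square 0; −1 → -1, wraps to 9, carry into field.
Latitude field G = 6; −1 → 5 = F.
The longitude characters are unchanged.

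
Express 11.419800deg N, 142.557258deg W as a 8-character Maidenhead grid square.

BK81rk30

Offset from 180°W / 90°S: lon 37.44274°, lat 101.41980°.
Field: 37.44274/20 → 1 → B, 101.41980/10 → 10 → K; chars BK.
Square: 17.44274/2 → 8, 1.41980/1 → 1; chars 81.
Subsquare: 1.44274/0.0833333 → 17 → r, 0.41980/0.0416667 → 10 → k; chars rk.
Extended square: 0.02608/0.00833333 → 3, 0.00313/0.00416667 → 0; chars 30.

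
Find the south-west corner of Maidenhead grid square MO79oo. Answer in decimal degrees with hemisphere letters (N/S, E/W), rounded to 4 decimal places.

Field M=12, O=14: +12·20° lon, +14·10° lat → SW at lon 60°, lat 50°.
Square 7, 9: +7·2° lon, +9·1° lat → SW at lon 74°, lat 59°.
Subsquare o=14, o=14: +14·0.0833333° lon, +14·0.0416667° lat → SW at lon 75.1667°, lat 59.5833°.
latitude 59.5833° N, longitude 75.1667° E.

59.5833° N, 75.1667° E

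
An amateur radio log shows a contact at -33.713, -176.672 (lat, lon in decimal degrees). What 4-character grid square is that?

AF16

Shift to the Maidenhead origin (180°W, 90°S): lon 3.33, lat 56.29.
Field: 3.33/20 → 0 → A, 56.29/10 → 5 → F; chars AF.
Square: 3.33/2 → 1, 6.29/1 → 6; chars 16.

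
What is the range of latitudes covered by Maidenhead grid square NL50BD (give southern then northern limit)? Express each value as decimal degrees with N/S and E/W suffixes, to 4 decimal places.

Field N=13, L=11: +13·20° lon, +11·10° lat → SW at lon 80°, lat 20°.
Square 5, 0: +5·2° lon, +0·1° lat → SW at lon 90°, lat 20°.
Subsquare b=1, d=3: +1·0.0833333° lon, +3·0.0416667° lat → SW at lon 90.0833°, lat 20.125°.
Cell spans 0.0833333° lon × 0.0416667° lat.
south 20.1250° N, north 20.1667° N.

20.1250° N, 20.1667° N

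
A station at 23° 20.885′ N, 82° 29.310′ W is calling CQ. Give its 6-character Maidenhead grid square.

EL83si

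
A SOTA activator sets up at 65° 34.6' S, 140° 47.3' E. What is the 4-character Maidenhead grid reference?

QC04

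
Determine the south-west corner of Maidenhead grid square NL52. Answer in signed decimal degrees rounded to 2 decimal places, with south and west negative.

Field N=13, L=11: +13·20° lon, +11·10° lat → SW at lon 80°, lat 20°.
Square 5, 2: +5·2° lon, +2·1° lat → SW at lon 90°, lat 22°.
latitude 22.00, longitude 90.00.

22.00, 90.00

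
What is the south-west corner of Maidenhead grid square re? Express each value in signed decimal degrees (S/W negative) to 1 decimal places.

Field R=17, E=4: +17·20° lon, +4·10° lat → SW at lon 160°, lat -50°.
latitude -50.0, longitude 160.0.

-50.0, 160.0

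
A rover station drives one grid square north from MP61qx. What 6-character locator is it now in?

MP62qa

Latitude subsquare x = 23; +1 → 24, wraps to 0 = a, carry into square.
Latitude square 1; +1 → 2.
The longitude characters are unchanged.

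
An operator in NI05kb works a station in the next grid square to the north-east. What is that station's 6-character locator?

NI05lc

Longitude subsquare k = 10; +1 → 11 = l.
Latitude subsquare b = 1; +1 → 2 = c.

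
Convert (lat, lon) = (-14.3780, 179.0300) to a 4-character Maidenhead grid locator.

RH95

Add 180° to longitude and 90° to latitude: 359.03, 75.62.
Field (20°×10°, letters A–R): lon ⌊359.03/20⌋ = 17 → R; lat ⌊75.62/10⌋ = 7 → H.
Square (2°×1°, digits 0–9): lon ⌊19.03/2⌋ = 9; lat ⌊5.62/1⌋ = 5.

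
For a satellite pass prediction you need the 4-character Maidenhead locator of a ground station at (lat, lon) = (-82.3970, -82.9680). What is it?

EA87

Add 180° to longitude and 90° to latitude: 97.03, 7.60.
Field: lon ⌊97.03/20⌋ = 4 → E; lat ⌊7.60/10⌋ = 0 → A.
Square: lon ⌊17.03/2⌋ = 8; lat ⌊7.60/1⌋ = 7.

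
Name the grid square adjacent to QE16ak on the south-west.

QE06xj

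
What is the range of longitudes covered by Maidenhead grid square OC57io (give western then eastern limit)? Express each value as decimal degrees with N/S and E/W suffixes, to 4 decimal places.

110.6667° E, 110.7500° E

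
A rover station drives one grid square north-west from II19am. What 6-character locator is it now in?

II09xn

Longitude subsquare a = 0; −1 → -1, wraps to 23 = x, carry into square.
Longitude square 1; −1 → 0.
Latitude subsquare m = 12; +1 → 13 = n.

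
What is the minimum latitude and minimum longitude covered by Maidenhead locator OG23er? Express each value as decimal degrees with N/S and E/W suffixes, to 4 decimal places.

26.2917° S, 104.3333° E

Field O=14, G=6: +14·20° lon, +6·10° lat → SW at lon 100°, lat -30°.
Square 2, 3: +2·2° lon, +3·1° lat → SW at lon 104°, lat -27°.
Subsquare e=4, r=17: +4·0.0833333° lon, +17·0.0416667° lat → SW at lon 104.333°, lat -26.2917°.
latitude 26.2917° S, longitude 104.3333° E.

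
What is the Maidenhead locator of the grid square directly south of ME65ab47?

ME65ab46

Latitude extended square 7; −1 → 6.
The longitude characters are unchanged.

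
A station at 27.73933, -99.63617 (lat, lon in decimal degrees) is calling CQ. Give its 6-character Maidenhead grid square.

EL07er

Add 180° to longitude and 90° to latitude: 80.3638, 117.7393.
Field (20°×10°, letters A–R): lon ⌊80.3638/20⌋ = 4 → E; lat ⌊117.7393/10⌋ = 11 → L.
Square (2°×1°, digits 0–9): lon ⌊0.3638/2⌋ = 0; lat ⌊7.7393/1⌋ = 7.
Subsquare (5′×2.5′, letters a–x): lon ⌊0.3638/0.0833333⌋ = 4 → e; lat ⌊0.7393/0.0416667⌋ = 17 → r.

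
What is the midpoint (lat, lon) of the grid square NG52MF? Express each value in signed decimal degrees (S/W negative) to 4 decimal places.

-27.7708, 91.0417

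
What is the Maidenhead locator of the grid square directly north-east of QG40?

Longitude square 4; +1 → 5.
Latitude square 0; +1 → 1.

QG51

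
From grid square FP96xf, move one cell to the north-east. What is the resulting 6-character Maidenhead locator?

GP06ag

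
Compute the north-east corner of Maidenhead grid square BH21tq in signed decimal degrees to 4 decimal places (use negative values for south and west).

-18.2917, -154.3333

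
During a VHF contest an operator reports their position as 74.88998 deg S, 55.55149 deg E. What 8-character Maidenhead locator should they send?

Offset from 180°W / 90°S: lon 235.55149°, lat 15.11002°.
Field: 235.55149/20 → 11 → L, 15.11002/10 → 1 → B; chars LB.
Square: 15.55149/2 → 7, 5.11002/1 → 5; chars 75.
Subsquare: 1.55149/0.0833333 → 18 → s, 0.11002/0.0416667 → 2 → c; chars sc.
Extended square: 0.05149/0.00833333 → 6, 0.02669/0.00416667 → 6; chars 66.

LB75sc66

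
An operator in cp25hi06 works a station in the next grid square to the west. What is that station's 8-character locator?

CP25gi96

Longitude extended square 0; −1 → -1, wraps to 9, carry into subsquare.
Longitude subsquare h = 7; −1 → 6 = g.
The latitude characters are unchanged.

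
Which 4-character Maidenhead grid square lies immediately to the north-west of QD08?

PD99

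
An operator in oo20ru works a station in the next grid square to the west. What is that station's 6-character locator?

Longitude subsquare r = 17; −1 → 16 = q.
The latitude characters are unchanged.

OO20qu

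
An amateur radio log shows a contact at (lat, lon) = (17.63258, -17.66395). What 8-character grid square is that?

IK17ep01

Shift to the Maidenhead origin (180°W, 90°S): lon 162.33605, lat 107.63258.
Field (20°×10°, letters A–R): 162.33605/20 → 8 → I, 107.63258/10 → 10 → K; chars IK.
Square (2°×1°, digits 0–9): 2.33605/2 → 1, 7.63258/1 → 7; chars 17.
Subsquare (5′×2.5′, letters a–x): 0.33605/0.0833333 → 4 → e, 0.63258/0.0416667 → 15 → p; chars ep.
Extended square (30″×15″, digits 0–9): 0.00272/0.00833333 → 0, 0.00758/0.00416667 → 1; chars 01.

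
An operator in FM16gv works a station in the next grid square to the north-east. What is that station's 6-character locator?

Longitude subsquare g = 6; +1 → 7 = h.
Latitude subsquare v = 21; +1 → 22 = w.

FM16hw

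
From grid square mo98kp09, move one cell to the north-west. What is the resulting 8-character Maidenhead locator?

MO98jq90

Longitude extended square 0; −1 → -1, wraps to 9, carry into subsquare.
Longitude subsquare k = 10; −1 → 9 = j.
Latitude extended square 9; +1 → 10, wraps to 0, carry into subsquare.
Latitude subsquare p = 15; +1 → 16 = q.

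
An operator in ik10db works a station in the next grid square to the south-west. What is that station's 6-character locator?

IK10ca

Longitude subsquare d = 3; −1 → 2 = c.
Latitude subsquare b = 1; −1 → 0 = a.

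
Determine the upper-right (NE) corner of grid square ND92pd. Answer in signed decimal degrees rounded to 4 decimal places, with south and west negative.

-57.8333, 99.3333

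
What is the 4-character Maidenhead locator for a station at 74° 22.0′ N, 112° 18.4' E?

Add 180° to longitude and 90° to latitude: 292.31, 164.37.
Field: 292.31/20 → 14 → O, 164.37/10 → 16 → Q; chars OQ.
Square: 12.31/2 → 6, 4.37/1 → 4; chars 64.

OQ64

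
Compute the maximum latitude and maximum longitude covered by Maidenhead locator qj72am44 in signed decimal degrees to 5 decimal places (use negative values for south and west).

2.52083, 154.04167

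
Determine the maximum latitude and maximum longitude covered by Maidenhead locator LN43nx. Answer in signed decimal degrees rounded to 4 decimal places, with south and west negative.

44.0000, 49.1667

Field L=11, N=13: +11·20° lon, +13·10° lat → SW at lon 40°, lat 40°.
Square 4, 3: +4·2° lon, +3·1° lat → SW at lon 48°, lat 43°.
Subsquare n=13, x=23: +13·0.0833333° lon, +23·0.0416667° lat → SW at lon 49.0833°, lat 43.9583°.
Cell spans 0.0833333° lon × 0.0416667° lat. NE corner is SW corner plus one full cell.
latitude 44.0000, longitude 49.1667.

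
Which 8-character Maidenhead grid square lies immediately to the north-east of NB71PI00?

NB71pi11

Longitude extended square 0; +1 → 1.
Latitude extended square 0; +1 → 1.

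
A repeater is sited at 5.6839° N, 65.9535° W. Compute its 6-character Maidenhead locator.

Add 180° to longitude and 90° to latitude: 114.0465, 95.6839.
Field: lon ⌊114.0465/20⌋ = 5 → F; lat ⌊95.6839/10⌋ = 9 → J.
Square: lon ⌊14.0465/2⌋ = 7; lat ⌊5.6839/1⌋ = 5.
Subsquare: lon ⌊0.0465/0.0833333⌋ = 0 → a; lat ⌊0.6839/0.0416667⌋ = 16 → q.

FJ75aq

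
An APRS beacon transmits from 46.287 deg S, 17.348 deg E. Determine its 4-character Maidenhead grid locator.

Shift to the Maidenhead origin (180°W, 90°S): lon 197.35, lat 43.71.
Field: lon ⌊197.35/20⌋ = 9 → J; lat ⌊43.71/10⌋ = 4 → E.
Square: lon ⌊17.35/2⌋ = 8; lat ⌊3.71/1⌋ = 3.

JE83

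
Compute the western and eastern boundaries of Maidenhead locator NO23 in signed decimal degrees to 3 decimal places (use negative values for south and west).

84.000, 86.000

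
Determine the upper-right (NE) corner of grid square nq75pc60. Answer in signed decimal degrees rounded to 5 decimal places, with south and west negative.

75.08750, 95.30833

Field N=13, Q=16: +13·20° lon, +16·10° lat → SW at lon 80°, lat 70°.
Square 7, 5: +7·2° lon, +5·1° lat → SW at lon 94°, lat 75°.
Subsquare p=15, c=2: +15·0.0833333° lon, +2·0.0416667° lat → SW at lon 95.25°, lat 75.0833°.
Extended square 6, 0: +6·0.00833333° lon, +0·0.00416667° lat → SW at lon 95.3°, lat 75.0833°.
Cell spans 0.00833333° lon × 0.00416667° lat. NE corner is SW corner plus one full cell.
latitude 75.08750, longitude 95.30833.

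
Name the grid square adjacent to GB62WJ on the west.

Longitude subsquare w = 22; −1 → 21 = v.
The latitude characters are unchanged.

GB62vj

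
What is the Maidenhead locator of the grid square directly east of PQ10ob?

PQ10pb

Longitude subsquare o = 14; +1 → 15 = p.
The latitude characters are unchanged.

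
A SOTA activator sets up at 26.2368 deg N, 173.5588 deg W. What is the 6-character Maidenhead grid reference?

Shift to the Maidenhead origin (180°W, 90°S): lon 6.4412, lat 116.2368.
Field: lon ⌊6.4412/20⌋ = 0 → A; lat ⌊116.2368/10⌋ = 11 → L.
Square: lon ⌊6.4412/2⌋ = 3; lat ⌊6.2368/1⌋ = 6.
Subsquare: lon ⌊0.4412/0.0833333⌋ = 5 → f; lat ⌊0.2368/0.0416667⌋ = 5 → f.

AL36ff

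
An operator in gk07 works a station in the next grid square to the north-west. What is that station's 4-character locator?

FK98

Longitude square 0; −1 → -1, wraps to 9, carry into field.
Longitude field G = 6; −1 → 5 = F.
Latitude square 7; +1 → 8.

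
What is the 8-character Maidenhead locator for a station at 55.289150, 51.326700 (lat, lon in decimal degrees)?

Offset from 180°W / 90°S: lon 231.32670°, lat 145.28915°.
Field: 231.32670/20 → 11 → L, 145.28915/10 → 14 → O; chars LO.
Square: 11.32670/2 → 5, 5.28915/1 → 5; chars 55.
Subsquare: 1.32670/0.0833333 → 15 → p, 0.28915/0.0416667 → 6 → g; chars pg.
Extended square: 0.07670/0.00833333 → 9, 0.03915/0.00416667 → 9; chars 99.

LO55pg99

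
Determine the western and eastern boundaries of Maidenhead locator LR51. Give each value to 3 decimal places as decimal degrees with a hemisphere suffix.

50.000° E, 52.000° E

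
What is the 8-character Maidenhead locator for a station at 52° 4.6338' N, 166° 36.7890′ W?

AO62qb68

Shift to the Maidenhead origin (180°W, 90°S): lon 13.38685, lat 142.07723.
Field: 13.38685/20 → 0 → A, 142.07723/10 → 14 → O; chars AO.
Square: 13.38685/2 → 6, 2.07723/1 → 2; chars 62.
Subsquare: 1.38685/0.0833333 → 16 → q, 0.07723/0.0416667 → 1 → b; chars qb.
Extended square: 0.05352/0.00833333 → 6, 0.03556/0.00416667 → 8; chars 68.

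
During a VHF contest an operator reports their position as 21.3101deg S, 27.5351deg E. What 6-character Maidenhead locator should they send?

Offset from 180°W / 90°S: lon 207.5351°, lat 68.6899°.
Field: 207.5351/20 → 10 → K, 68.6899/10 → 6 → G; chars KG.
Square: 7.5351/2 → 3, 8.6899/1 → 8; chars 38.
Subsquare: 1.5351/0.0833333 → 18 → s, 0.6899/0.0416667 → 16 → q; chars sq.

KG38sq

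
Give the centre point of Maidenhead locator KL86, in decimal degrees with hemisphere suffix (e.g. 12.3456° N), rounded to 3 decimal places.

26.500° N, 37.000° E

Field K=10, L=11: +10·20° lon, +11·10° lat → SW at lon 20°, lat 20°.
Square 8, 6: +8·2° lon, +6·1° lat → SW at lon 36°, lat 26°.
Cell spans 2° lon × 1° lat. Centre is SW corner plus half of each.
latitude 26.500° N, longitude 37.000° E.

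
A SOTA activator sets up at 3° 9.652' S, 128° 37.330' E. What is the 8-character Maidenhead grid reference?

Shift to the Maidenhead origin (180°W, 90°S): lon 308.62217, lat 86.83913.
Field: lon ⌊308.62217/20⌋ = 15 → P; lat ⌊86.83913/10⌋ = 8 → I.
Square: lon ⌊8.62217/2⌋ = 4; lat ⌊6.83913/1⌋ = 6.
Subsquare: lon ⌊0.62217/0.0833333⌋ = 7 → h; lat ⌊0.83913/0.0416667⌋ = 20 → u.
Extended square: lon ⌊0.03883/0.00833333⌋ = 4; lat ⌊0.00580/0.00416667⌋ = 1.

PI46hu41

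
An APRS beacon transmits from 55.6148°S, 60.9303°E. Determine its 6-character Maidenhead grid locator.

MD04lj

Offset from 180°W / 90°S: lon 240.9303°, lat 34.3852°.
Field: lon ⌊240.9303/20⌋ = 12 → M; lat ⌊34.3852/10⌋ = 3 → D.
Square: lon ⌊0.9303/2⌋ = 0; lat ⌊4.3852/1⌋ = 4.
Subsquare: lon ⌊0.9303/0.0833333⌋ = 11 → l; lat ⌊0.3852/0.0416667⌋ = 9 → j.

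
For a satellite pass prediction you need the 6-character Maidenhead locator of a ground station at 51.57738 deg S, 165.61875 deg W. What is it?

Shift to the Maidenhead origin (180°W, 90°S): lon 14.3812, lat 38.4226.
Field: 14.3812/20 → 0 → A, 38.4226/10 → 3 → D; chars AD.
Square: 14.3812/2 → 7, 8.4226/1 → 8; chars 78.
Subsquare: 0.3812/0.0833333 → 4 → e, 0.4226/0.0416667 → 10 → k; chars ek.

AD78ek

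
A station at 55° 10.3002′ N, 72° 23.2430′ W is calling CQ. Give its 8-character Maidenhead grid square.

FO35te31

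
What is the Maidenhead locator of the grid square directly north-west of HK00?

Longitude square 0; −1 → -1, wraps to 9, carry into field.
Longitude field H = 7; −1 → 6 = G.
Latitude square 0; +1 → 1.

GK91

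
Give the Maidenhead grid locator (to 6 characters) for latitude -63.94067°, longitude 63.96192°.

Shift to the Maidenhead origin (180°W, 90°S): lon 243.9619, lat 26.0593.
Field: lon ⌊243.9619/20⌋ = 12 → M; lat ⌊26.0593/10⌋ = 2 → C.
Square: lon ⌊3.9619/2⌋ = 1; lat ⌊6.0593/1⌋ = 6.
Subsquare: lon ⌊1.9619/0.0833333⌋ = 23 → x; lat ⌊0.0593/0.0416667⌋ = 1 → b.

MC16xb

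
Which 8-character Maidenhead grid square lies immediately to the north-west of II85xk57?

Longitude extended square 5; −1 → 4.
Latitude extended square 7; +1 → 8.

II85xk48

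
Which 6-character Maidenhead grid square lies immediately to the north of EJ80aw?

Latitude subsquare w = 22; +1 → 23 = x.
The longitude characters are unchanged.

EJ80ax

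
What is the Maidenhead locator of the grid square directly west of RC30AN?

RC20xn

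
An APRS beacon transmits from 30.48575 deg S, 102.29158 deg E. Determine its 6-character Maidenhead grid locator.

Add 180° to longitude and 90° to latitude: 282.2916, 59.5143.
Field (20°×10°, letters A–R): lon ⌊282.2916/20⌋ = 14 → O; lat ⌊59.5143/10⌋ = 5 → F.
Square (2°×1°, digits 0–9): lon ⌊2.2916/2⌋ = 1; lat ⌊9.5143/1⌋ = 9.
Subsquare (5′×2.5′, letters a–x): lon ⌊0.2916/0.0833333⌋ = 3 → d; lat ⌊0.5143/0.0416667⌋ = 12 → m.

OF19dm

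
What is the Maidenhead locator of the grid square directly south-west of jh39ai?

JH29xh

Longitude subsquare a = 0; −1 → -1, wraps to 23 = x, carry into square.
Longitude square 3; −1 → 2.
Latitude subsquare i = 8; −1 → 7 = h.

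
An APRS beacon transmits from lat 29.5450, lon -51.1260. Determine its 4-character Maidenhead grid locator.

GL49

Add 180° to longitude and 90° to latitude: 128.87, 119.55.
Field: lon ⌊128.87/20⌋ = 6 → G; lat ⌊119.55/10⌋ = 11 → L.
Square: lon ⌊8.87/2⌋ = 4; lat ⌊9.55/1⌋ = 9.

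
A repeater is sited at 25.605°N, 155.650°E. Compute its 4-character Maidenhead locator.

Add 180° to longitude and 90° to latitude: 335.65, 115.61.
Field: 335.65/20 → 16 → Q, 115.61/10 → 11 → L; chars QL.
Square: 15.65/2 → 7, 5.61/1 → 5; chars 75.

QL75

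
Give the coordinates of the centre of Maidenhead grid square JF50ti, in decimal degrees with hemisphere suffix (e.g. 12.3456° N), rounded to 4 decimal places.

39.6458° S, 11.6250° E

Field J=9, F=5: +9·20° lon, +5·10° lat → SW at lon 0°, lat -40°.
Square 5, 0: +5·2° lon, +0·1° lat → SW at lon 10°, lat -40°.
Subsquare t=19, i=8: +19·0.0833333° lon, +8·0.0416667° lat → SW at lon 11.5833°, lat -39.6667°.
Cell spans 0.0833333° lon × 0.0416667° lat. Centre is SW corner plus half of each.
latitude 39.6458° S, longitude 11.6250° E.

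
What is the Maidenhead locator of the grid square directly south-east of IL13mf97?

IL13nf06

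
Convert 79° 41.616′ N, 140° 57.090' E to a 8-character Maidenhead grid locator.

QQ09lq46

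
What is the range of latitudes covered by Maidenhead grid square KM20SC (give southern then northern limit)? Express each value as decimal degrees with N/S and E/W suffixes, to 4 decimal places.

30.0833° N, 30.1250° N

Field K=10, M=12: +10·20° lon, +12·10° lat → SW at lon 20°, lat 30°.
Square 2, 0: +2·2° lon, +0·1° lat → SW at lon 24°, lat 30°.
Subsquare s=18, c=2: +18·0.0833333° lon, +2·0.0416667° lat → SW at lon 25.5°, lat 30.0833°.
Cell spans 0.0833333° lon × 0.0416667° lat.
south 30.0833° N, north 30.1250° N.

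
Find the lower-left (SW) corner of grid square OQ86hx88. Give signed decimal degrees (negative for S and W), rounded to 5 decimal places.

76.99167, 116.65000

Field O=14, Q=16: +14·20° lon, +16·10° lat → SW at lon 100°, lat 70°.
Square 8, 6: +8·2° lon, +6·1° lat → SW at lon 116°, lat 76°.
Subsquare h=7, x=23: +7·0.0833333° lon, +23·0.0416667° lat → SW at lon 116.583°, lat 76.9583°.
Extended square 8, 8: +8·0.00833333° lon, +8·0.00416667° lat → SW at lon 116.65°, lat 76.9917°.
latitude 76.99167, longitude 116.65000.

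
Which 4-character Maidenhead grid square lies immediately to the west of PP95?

PP85

Longitude square 9; −1 → 8.
The latitude characters are unchanged.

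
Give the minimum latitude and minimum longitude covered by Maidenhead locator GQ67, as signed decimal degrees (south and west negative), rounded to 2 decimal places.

Field G=6, Q=16: +6·20° lon, +16·10° lat → SW at lon -60°, lat 70°.
Square 6, 7: +6·2° lon, +7·1° lat → SW at lon -48°, lat 77°.
latitude 77.00, longitude -48.00.

77.00, -48.00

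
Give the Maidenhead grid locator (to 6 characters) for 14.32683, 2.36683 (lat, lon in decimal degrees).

JK14eh

Shift to the Maidenhead origin (180°W, 90°S): lon 182.3668, lat 104.3268.
Field: 182.3668/20 → 9 → J, 104.3268/10 → 10 → K; chars JK.
Square: 2.3668/2 → 1, 4.3268/1 → 4; chars 14.
Subsquare: 0.3668/0.0833333 → 4 → e, 0.3268/0.0416667 → 7 → h; chars eh.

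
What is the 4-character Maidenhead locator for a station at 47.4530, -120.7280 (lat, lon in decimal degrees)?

Offset from 180°W / 90°S: lon 59.27°, lat 137.45°.
Field (20°×10°, letters A–R): lon ⌊59.27/20⌋ = 2 → C; lat ⌊137.45/10⌋ = 13 → N.
Square (2°×1°, digits 0–9): lon ⌊19.27/2⌋ = 9; lat ⌊7.45/1⌋ = 7.

CN97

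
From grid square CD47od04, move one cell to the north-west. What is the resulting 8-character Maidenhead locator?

CD47nd95

Longitude extended square 0; −1 → -1, wraps to 9, carry into subsquare.
Longitude subsquare o = 14; −1 → 13 = n.
Latitude extended square 4; +1 → 5.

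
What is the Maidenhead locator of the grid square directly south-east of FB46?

FB55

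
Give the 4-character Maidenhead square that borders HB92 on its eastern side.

IB02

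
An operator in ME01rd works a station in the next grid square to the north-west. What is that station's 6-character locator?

ME01qe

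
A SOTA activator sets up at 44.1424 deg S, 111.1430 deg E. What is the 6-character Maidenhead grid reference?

Offset from 180°W / 90°S: lon 291.1430°, lat 45.8576°.
Field: lon ⌊291.1430/20⌋ = 14 → O; lat ⌊45.8576/10⌋ = 4 → E.
Square: lon ⌊11.1430/2⌋ = 5; lat ⌊5.8576/1⌋ = 5.
Subsquare: lon ⌊1.1430/0.0833333⌋ = 13 → n; lat ⌊0.8576/0.0416667⌋ = 20 → u.

OE55nu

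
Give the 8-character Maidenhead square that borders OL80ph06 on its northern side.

OL80ph07

Latitude extended square 6; +1 → 7.
The longitude characters are unchanged.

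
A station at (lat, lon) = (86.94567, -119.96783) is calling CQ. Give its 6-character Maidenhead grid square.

Offset from 180°W / 90°S: lon 60.0322°, lat 176.9457°.
Field (20°×10°, letters A–R): 60.0322/20 → 3 → D, 176.9457/10 → 17 → R; chars DR.
Square (2°×1°, digits 0–9): 0.0322/2 → 0, 6.9457/1 → 6; chars 06.
Subsquare (5′×2.5′, letters a–x): 0.0322/0.0833333 → 0 → a, 0.9457/0.0416667 → 22 → w; chars aw.

DR06aw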